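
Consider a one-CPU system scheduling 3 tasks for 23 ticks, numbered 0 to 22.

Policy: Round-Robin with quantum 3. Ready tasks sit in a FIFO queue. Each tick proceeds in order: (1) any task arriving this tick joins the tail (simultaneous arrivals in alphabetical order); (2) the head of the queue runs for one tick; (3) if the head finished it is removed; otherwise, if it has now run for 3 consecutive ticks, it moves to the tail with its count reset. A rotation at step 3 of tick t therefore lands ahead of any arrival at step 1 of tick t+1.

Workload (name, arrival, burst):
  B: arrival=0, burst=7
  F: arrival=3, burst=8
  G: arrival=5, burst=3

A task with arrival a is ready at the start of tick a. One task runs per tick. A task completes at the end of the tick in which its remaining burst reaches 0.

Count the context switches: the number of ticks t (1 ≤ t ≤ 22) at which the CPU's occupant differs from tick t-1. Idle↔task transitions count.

context switches = 5

t=0: queue=[B] q_used=0 → run B
t=1: queue=[B] q_used=1 → run B
t=2: queue=[B] q_used=2 → run B
t=3: queue=[B,F] q_used=0 → run B
t=4: queue=[B,F] q_used=1 → run B
t=5: queue=[B,F,G] q_used=2 → run B
t=6: queue=[F,G,B] q_used=0 → run F
t=7: queue=[F,G,B] q_used=1 → run F
t=8: queue=[F,G,B] q_used=2 → run F
t=9: queue=[G,B,F] q_used=0 → run G
t=10: queue=[G,B,F] q_used=1 → run G
t=11: queue=[G,B,F] q_used=2 → run G
t=12: queue=[B,F] q_used=0 → run B
t=13: queue=[F] q_used=0 → run F
t=14: queue=[F] q_used=1 → run F
t=15: queue=[F] q_used=2 → run F
t=16: queue=[F] q_used=0 → run F
t=17: queue=[F] q_used=1 → run F
t=18: (idle)
t=19: (idle)
t=20: (idle)
t=21: (idle)
t=22: (idle)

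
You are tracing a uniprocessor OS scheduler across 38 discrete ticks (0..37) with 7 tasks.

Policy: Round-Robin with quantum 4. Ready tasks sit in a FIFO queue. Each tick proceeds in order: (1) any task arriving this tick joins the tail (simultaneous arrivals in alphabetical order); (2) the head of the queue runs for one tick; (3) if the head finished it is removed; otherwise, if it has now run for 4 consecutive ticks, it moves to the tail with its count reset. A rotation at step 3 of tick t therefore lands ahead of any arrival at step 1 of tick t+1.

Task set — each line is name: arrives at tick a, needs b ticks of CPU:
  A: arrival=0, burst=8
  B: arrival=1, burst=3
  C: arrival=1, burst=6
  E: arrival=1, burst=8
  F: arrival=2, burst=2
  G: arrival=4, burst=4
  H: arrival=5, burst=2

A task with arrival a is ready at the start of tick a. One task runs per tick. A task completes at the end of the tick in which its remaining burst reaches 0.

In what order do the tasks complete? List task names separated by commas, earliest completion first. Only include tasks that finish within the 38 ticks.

completion order = B, F, A, G, H, C, E

t=0: queue=[A] q_used=0 → run A
t=1: queue=[A,B,C,E] q_used=1 → run A
t=2: queue=[A,B,C,E,F] q_used=2 → run A
t=3: queue=[A,B,C,E,F] q_used=3 → run A
t=4: queue=[B,C,E,F,A,G] q_used=0 → run B
t=5: queue=[B,C,E,F,A,G,H] q_used=1 → run B
t=6: queue=[B,C,E,F,A,G,H] q_used=2 → run B
t=7: queue=[C,E,F,A,G,H] q_used=0 → run C
t=8: queue=[C,E,F,A,G,H] q_used=1 → run C
t=9: queue=[C,E,F,A,G,H] q_used=2 → run C
t=10: queue=[C,E,F,A,G,H] q_used=3 → run C
t=11: queue=[E,F,A,G,H,C] q_used=0 → run E
t=12: queue=[E,F,A,G,H,C] q_used=1 → run E
t=13: queue=[E,F,A,G,H,C] q_used=2 → run E
t=14: queue=[E,F,A,G,H,C] q_used=3 → run E
t=15: queue=[F,A,G,H,C,E] q_used=0 → run F
t=16: queue=[F,A,G,H,C,E] q_used=1 → run F
t=17: queue=[A,G,H,C,E] q_used=0 → run A
t=18: queue=[A,G,H,C,E] q_used=1 → run A
t=19: queue=[A,G,H,C,E] q_used=2 → run A
t=20: queue=[A,G,H,C,E] q_used=3 → run A
t=21: queue=[G,H,C,E] q_used=0 → run G
t=22: queue=[G,H,C,E] q_used=1 → run G
t=23: queue=[G,H,C,E] q_used=2 → run G
t=24: queue=[G,H,C,E] q_used=3 → run G
t=25: queue=[H,C,E] q_used=0 → run H
t=26: queue=[H,C,E] q_used=1 → run H
t=27: queue=[C,E] q_used=0 → run C
t=28: queue=[C,E] q_used=1 → run C
t=29: queue=[E] q_used=0 → run E
t=30: queue=[E] q_used=1 → run E
t=31: queue=[E] q_used=2 → run E
t=32: queue=[E] q_used=3 → run E
t=33: (idle)
t=34: (idle)
t=35: (idle)
t=36: (idle)
t=37: (idle)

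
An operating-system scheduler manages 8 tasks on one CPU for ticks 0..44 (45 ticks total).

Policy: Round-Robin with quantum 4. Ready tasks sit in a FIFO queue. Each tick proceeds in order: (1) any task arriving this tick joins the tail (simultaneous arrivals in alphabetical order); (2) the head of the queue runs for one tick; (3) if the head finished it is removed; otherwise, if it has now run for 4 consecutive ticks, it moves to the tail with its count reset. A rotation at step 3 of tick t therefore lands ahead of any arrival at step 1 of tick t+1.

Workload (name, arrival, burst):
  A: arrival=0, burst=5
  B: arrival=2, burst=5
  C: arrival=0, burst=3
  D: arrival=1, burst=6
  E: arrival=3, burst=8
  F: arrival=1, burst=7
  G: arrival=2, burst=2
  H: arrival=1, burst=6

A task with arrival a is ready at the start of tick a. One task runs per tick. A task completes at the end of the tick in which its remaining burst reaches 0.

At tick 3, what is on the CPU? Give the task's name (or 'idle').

running at tick 3 = A

t=0: queue=[A,C] q_used=0 → run A
t=1: queue=[A,C,D,F,H] q_used=1 → run A
t=2: queue=[A,C,D,F,H,B,G] q_used=2 → run A
t=3: queue=[A,C,D,F,H,B,G,E] q_used=3 → run A
t=4: queue=[C,D,F,H,B,G,E,A] q_used=0 → run C
t=5: queue=[C,D,F,H,B,G,E,A] q_used=1 → run C
t=6: queue=[C,D,F,H,B,G,E,A] q_used=2 → run C
t=7: queue=[D,F,H,B,G,E,A] q_used=0 → run D
t=8: queue=[D,F,H,B,G,E,A] q_used=1 → run D
t=9: queue=[D,F,H,B,G,E,A] q_used=2 → run D
t=10: queue=[D,F,H,B,G,E,A] q_used=3 → run D
t=11: queue=[F,H,B,G,E,A,D] q_used=0 → run F
t=12: queue=[F,H,B,G,E,A,D] q_used=1 → run F
t=13: queue=[F,H,B,G,E,A,D] q_used=2 → run F
t=14: queue=[F,H,B,G,E,A,D] q_used=3 → run F
t=15: queue=[H,B,G,E,A,D,F] q_used=0 → run H
t=16: queue=[H,B,G,E,A,D,F] q_used=1 → run H
t=17: queue=[H,B,G,E,A,D,F] q_used=2 → run H
t=18: queue=[H,B,G,E,A,D,F] q_used=3 → run H
t=19: queue=[B,G,E,A,D,F,H] q_used=0 → run B
t=20: queue=[B,G,E,A,D,F,H] q_used=1 → run B
t=21: queue=[B,G,E,A,D,F,H] q_used=2 → run B
t=22: queue=[B,G,E,A,D,F,H] q_used=3 → run B
t=23: queue=[G,E,A,D,F,H,B] q_used=0 → run G
t=24: queue=[G,E,A,D,F,H,B] q_used=1 → run G
t=25: queue=[E,A,D,F,H,B] q_used=0 → run E
t=26: queue=[E,A,D,F,H,B] q_used=1 → run E
t=27: queue=[E,A,D,F,H,B] q_used=2 → run E
t=28: queue=[E,A,D,F,H,B] q_used=3 → run E
t=29: queue=[A,D,F,H,B,E] q_used=0 → run A
t=30: queue=[D,F,H,B,E] q_used=0 → run D
t=31: queue=[D,F,H,B,E] q_used=1 → run D
t=32: queue=[F,H,B,E] q_used=0 → run F
t=33: queue=[F,H,B,E] q_used=1 → run F
t=34: queue=[F,H,B,E] q_used=2 → run F
t=35: queue=[H,B,E] q_used=0 → run H
t=36: queue=[H,B,E] q_used=1 → run H
t=37: queue=[B,E] q_used=0 → run B
t=38: queue=[E] q_used=0 → run E
t=39: queue=[E] q_used=1 → run E
t=40: queue=[E] q_used=2 → run E
t=41: queue=[E] q_used=3 → run E
t=42: (idle)
t=43: (idle)
t=44: (idle)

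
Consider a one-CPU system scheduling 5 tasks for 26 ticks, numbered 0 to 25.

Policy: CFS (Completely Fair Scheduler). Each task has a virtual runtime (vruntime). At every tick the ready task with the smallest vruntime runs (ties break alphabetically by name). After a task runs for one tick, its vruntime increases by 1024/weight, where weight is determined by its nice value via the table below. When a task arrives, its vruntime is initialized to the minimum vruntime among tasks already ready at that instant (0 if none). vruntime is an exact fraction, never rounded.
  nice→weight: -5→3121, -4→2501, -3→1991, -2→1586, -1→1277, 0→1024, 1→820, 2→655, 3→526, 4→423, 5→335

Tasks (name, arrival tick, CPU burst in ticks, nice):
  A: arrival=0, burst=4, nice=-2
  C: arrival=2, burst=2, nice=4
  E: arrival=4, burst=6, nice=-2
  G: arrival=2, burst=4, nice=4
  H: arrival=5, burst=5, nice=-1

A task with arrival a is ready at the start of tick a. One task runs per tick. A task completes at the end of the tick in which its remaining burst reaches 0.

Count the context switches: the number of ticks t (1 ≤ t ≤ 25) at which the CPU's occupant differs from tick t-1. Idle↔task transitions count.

context switches = 18

t=0: vr[A=0] → run A
t=1: vr[A=512/793] → run A
t=2: vr[A=1024/793 C=1024/793 G=1024/793] → run A
t=3: vr[A=1536/793 C=1024/793 G=1024/793] → run C
t=4: vr[A=1536/793 C=1245184/335439 E=1024/793 G=1024/793] → run E
t=5: vr[A=1536/793 C=1245184/335439 E=1536/793 G=1024/793 H=1024/793] → run G
t=6: vr[A=1536/793 C=1245184/335439 E=1536/793 G=1245184/335439 H=1024/793] → run H
t=7: vr[A=1536/793 C=1245184/335439 E=1536/793 G=1245184/335439 H=2119680/1012661] → run A
t=8: vr[C=1245184/335439 E=1536/793 G=1245184/335439 H=2119680/1012661] → run E
t=9: vr[C=1245184/335439 E=2048/793 G=1245184/335439 H=2119680/1012661] → run H
t=10: vr[C=1245184/335439 E=2048/793 G=1245184/335439 H=2931712/1012661] → run E
t=11: vr[C=1245184/335439 E=2560/793 G=1245184/335439 H=2931712/1012661] → run H
t=12: vr[C=1245184/335439 E=2560/793 G=1245184/335439 H=3743744/1012661] → run E
t=13: vr[C=1245184/335439 E=3072/793 G=1245184/335439 H=3743744/1012661] → run H
t=14: vr[C=1245184/335439 E=3072/793 G=1245184/335439 H=4555776/1012661] → run C
t=15: vr[E=3072/793 G=1245184/335439 H=4555776/1012661] → run G
t=16: vr[E=3072/793 G=2057216/335439 H=4555776/1012661] → run E
t=17: vr[E=3584/793 G=2057216/335439 H=4555776/1012661] → run H
t=18: vr[E=3584/793 G=2057216/335439] → run E
t=19: vr[G=2057216/335439] → run G
t=20: vr[G=956416/111813] → run G
t=21: (idle)
t=22: (idle)
t=23: (idle)
t=24: (idle)
t=25: (idle)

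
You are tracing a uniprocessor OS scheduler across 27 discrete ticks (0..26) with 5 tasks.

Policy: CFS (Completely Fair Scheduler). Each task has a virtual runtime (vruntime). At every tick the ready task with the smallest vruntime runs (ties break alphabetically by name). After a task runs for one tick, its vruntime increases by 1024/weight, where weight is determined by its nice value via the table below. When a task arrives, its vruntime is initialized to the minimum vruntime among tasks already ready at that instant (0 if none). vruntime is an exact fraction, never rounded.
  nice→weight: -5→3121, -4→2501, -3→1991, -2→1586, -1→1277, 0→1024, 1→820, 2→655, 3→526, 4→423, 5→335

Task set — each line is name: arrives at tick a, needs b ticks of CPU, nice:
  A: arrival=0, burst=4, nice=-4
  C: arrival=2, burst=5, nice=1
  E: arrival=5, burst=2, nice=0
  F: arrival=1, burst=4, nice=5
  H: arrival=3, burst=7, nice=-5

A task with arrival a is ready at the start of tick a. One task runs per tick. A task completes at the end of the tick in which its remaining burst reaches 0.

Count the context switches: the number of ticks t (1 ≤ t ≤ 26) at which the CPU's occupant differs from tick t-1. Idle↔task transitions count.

context switches = 18

t=0: vr[A=0] → run A
t=1: vr[A=1024/2501 F=1024/2501] → run A
t=2: vr[A=2048/2501 C=1024/2501 F=1024/2501] → run C
t=3: vr[A=2048/2501 C=20736/12505 F=1024/2501 H=1024/2501] → run F
t=4: vr[A=2048/2501 C=20736/12505 F=2904064/837835 H=1024/2501] → run H
t=5: vr[A=2048/2501 C=20736/12505 E=5756928/7805621 F=2904064/837835 H=5756928/7805621] → run E
t=6: vr[A=2048/2501 C=20736/12505 E=13562549/7805621 F=2904064/837835 H=5756928/7805621] → run H
t=7: vr[A=2048/2501 C=20736/12505 E=13562549/7805621 F=2904064/837835 H=8317952/7805621] → run A
t=8: vr[A=3072/2501 C=20736/12505 E=13562549/7805621 F=2904064/837835 H=8317952/7805621] → run H
t=9: vr[A=3072/2501 C=20736/12505 E=13562549/7805621 F=2904064/837835 H=10878976/7805621] → run A
t=10: vr[C=20736/12505 E=13562549/7805621 F=2904064/837835 H=10878976/7805621] → run H
t=11: vr[C=20736/12505 E=13562549/7805621 F=2904064/837835 H=13440000/7805621] → run C
t=12: vr[C=36352/12505 E=13562549/7805621 F=2904064/837835 H=13440000/7805621] → run H
t=13: vr[C=36352/12505 E=13562549/7805621 F=2904064/837835 H=16001024/7805621] → run E
t=14: vr[C=36352/12505 F=2904064/837835 H=16001024/7805621] → run H
t=15: vr[C=36352/12505 F=2904064/837835 H=18562048/7805621] → run H
t=16: vr[C=36352/12505 F=2904064/837835] → run C
t=17: vr[C=51968/12505 F=2904064/837835] → run F
t=18: vr[C=51968/12505 F=5465088/837835] → run C
t=19: vr[C=67584/12505 F=5465088/837835] → run C
t=20: vr[F=5465088/837835] → run F
t=21: vr[F=8026112/837835] → run F
t=22: (idle)
t=23: (idle)
t=24: (idle)
t=25: (idle)
t=26: (idle)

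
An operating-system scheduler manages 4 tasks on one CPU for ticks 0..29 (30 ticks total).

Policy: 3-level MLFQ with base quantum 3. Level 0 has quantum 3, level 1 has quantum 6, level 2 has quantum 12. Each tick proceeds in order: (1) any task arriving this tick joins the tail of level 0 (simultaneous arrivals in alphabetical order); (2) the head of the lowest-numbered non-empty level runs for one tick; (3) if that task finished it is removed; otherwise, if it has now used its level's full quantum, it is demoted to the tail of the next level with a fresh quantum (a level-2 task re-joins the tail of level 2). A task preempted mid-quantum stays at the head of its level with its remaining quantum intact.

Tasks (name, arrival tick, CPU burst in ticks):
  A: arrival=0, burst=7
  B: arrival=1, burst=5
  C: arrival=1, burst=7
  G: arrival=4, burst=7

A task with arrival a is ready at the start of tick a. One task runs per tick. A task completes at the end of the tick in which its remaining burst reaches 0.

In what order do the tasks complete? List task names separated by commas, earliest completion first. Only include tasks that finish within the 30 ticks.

t=0: L0/L1/L2 = A/-/- → run A
t=1: L0/L1/L2 = ABC/-/- → run A
t=2: L0/L1/L2 = ABC/-/- → run A
t=3: L0/L1/L2 = BC/A/- → run B
t=4: L0/L1/L2 = BCG/A/- → run B
t=5: L0/L1/L2 = BCG/A/- → run B
t=6: L0/L1/L2 = CG/AB/- → run C
t=7: L0/L1/L2 = CG/AB/- → run C
t=8: L0/L1/L2 = CG/AB/- → run C
t=9: L0/L1/L2 = G/ABC/- → run G
t=10: L0/L1/L2 = G/ABC/- → run G
t=11: L0/L1/L2 = G/ABC/- → run G
t=12: L0/L1/L2 = -/ABCG/- → run A
t=13: L0/L1/L2 = -/ABCG/- → run A
t=14: L0/L1/L2 = -/ABCG/- → run A
t=15: L0/L1/L2 = -/ABCG/- → run A
t=16: L0/L1/L2 = -/BCG/- → run B
t=17: L0/L1/L2 = -/BCG/- → run B
t=18: L0/L1/L2 = -/CG/- → run C
t=19: L0/L1/L2 = -/CG/- → run C
t=20: L0/L1/L2 = -/CG/- → run C
t=21: L0/L1/L2 = -/CG/- → run C
t=22: L0/L1/L2 = -/G/- → run G
t=23: L0/L1/L2 = -/G/- → run G
t=24: L0/L1/L2 = -/G/- → run G
t=25: L0/L1/L2 = -/G/- → run G
t=26: (idle)
t=27: (idle)
t=28: (idle)
t=29: (idle)

completion order = A, B, C, G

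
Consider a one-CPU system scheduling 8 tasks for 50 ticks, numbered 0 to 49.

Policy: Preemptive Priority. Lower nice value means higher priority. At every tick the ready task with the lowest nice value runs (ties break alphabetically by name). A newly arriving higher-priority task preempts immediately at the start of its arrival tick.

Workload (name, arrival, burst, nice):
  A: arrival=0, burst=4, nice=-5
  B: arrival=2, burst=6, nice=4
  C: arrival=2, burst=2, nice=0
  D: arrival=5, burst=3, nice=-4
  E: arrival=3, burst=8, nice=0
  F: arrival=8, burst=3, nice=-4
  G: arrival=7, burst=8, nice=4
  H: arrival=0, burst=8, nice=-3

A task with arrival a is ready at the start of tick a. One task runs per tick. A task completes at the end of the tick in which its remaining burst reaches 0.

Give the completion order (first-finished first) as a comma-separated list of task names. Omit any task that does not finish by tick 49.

completion order = A, D, F, H, C, E, B, G

t=0: ready={A,H} → run A
t=1: ready={A,H} → run A
t=2: ready={A,B,C,H} → run A
t=3: ready={A,B,C,E,H} → run A
t=4: ready={B,C,E,H} → run H
t=5: ready={B,C,D,E,H} → run D
t=6: ready={B,C,D,E,H} → run D
t=7: ready={B,C,D,E,G,H} → run D
t=8: ready={B,C,E,F,G,H} → run F
t=9: ready={B,C,E,F,G,H} → run F
t=10: ready={B,C,E,F,G,H} → run F
t=11: ready={B,C,E,G,H} → run H
t=12: ready={B,C,E,G,H} → run H
t=13: ready={B,C,E,G,H} → run H
t=14: ready={B,C,E,G,H} → run H
t=15: ready={B,C,E,G,H} → run H
t=16: ready={B,C,E,G,H} → run H
t=17: ready={B,C,E,G,H} → run H
t=18: ready={B,C,E,G} → run C
t=19: ready={B,C,E,G} → run C
t=20: ready={B,E,G} → run E
t=21: ready={B,E,G} → run E
t=22: ready={B,E,G} → run E
t=23: ready={B,E,G} → run E
t=24: ready={B,E,G} → run E
t=25: ready={B,E,G} → run E
t=26: ready={B,E,G} → run E
t=27: ready={B,E,G} → run E
t=28: ready={B,G} → run B
t=29: ready={B,G} → run B
t=30: ready={B,G} → run B
t=31: ready={B,G} → run B
t=32: ready={B,G} → run B
t=33: ready={B,G} → run B
t=34: ready={G} → run G
t=35: ready={G} → run G
t=36: ready={G} → run G
t=37: ready={G} → run G
t=38: ready={G} → run G
t=39: ready={G} → run G
t=40: ready={G} → run G
t=41: ready={G} → run G
t=42: (idle)
t=43: (idle)
t=44: (idle)
t=45: (idle)
t=46: (idle)
t=47: (idle)
t=48: (idle)
t=49: (idle)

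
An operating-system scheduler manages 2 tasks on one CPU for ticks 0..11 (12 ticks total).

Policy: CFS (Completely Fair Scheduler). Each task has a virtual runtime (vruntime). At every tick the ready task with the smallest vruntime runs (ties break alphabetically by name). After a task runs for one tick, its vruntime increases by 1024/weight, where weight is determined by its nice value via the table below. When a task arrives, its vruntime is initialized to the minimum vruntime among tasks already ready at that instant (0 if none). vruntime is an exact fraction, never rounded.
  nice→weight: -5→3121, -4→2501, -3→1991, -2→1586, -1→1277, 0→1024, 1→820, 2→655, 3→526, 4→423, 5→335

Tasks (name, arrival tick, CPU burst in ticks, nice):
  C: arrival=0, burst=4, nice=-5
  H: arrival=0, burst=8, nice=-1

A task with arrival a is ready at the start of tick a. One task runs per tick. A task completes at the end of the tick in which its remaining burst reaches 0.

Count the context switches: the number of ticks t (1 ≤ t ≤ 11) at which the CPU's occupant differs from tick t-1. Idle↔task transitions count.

t=0: vr[C=0 H=0] → run C
t=1: vr[C=1024/3121 H=0] → run H
t=2: vr[C=1024/3121 H=1024/1277] → run C
t=3: vr[C=2048/3121 H=1024/1277] → run C
t=4: vr[C=3072/3121 H=1024/1277] → run H
t=5: vr[C=3072/3121 H=2048/1277] → run C
t=6: vr[H=2048/1277] → run H
t=7: vr[H=3072/1277] → run H
t=8: vr[H=4096/1277] → run H
t=9: vr[H=5120/1277] → run H
t=10: vr[H=6144/1277] → run H
t=11: vr[H=7168/1277] → run H

context switches = 5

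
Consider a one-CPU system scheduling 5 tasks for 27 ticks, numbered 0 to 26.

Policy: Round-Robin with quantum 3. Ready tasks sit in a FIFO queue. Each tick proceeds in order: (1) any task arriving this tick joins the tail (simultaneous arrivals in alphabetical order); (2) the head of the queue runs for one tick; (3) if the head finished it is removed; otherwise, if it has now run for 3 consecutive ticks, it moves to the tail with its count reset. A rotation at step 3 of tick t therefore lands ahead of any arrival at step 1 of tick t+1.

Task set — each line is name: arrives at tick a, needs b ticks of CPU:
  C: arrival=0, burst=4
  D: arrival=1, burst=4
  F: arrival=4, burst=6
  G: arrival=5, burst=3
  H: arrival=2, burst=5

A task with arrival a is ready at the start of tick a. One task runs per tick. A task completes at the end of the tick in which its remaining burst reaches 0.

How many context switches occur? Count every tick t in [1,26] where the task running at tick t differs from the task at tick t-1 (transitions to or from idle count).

context switches = 9

t=0: queue=[C] q_used=0 → run C
t=1: queue=[C,D] q_used=1 → run C
t=2: queue=[C,D,H] q_used=2 → run C
t=3: queue=[D,H,C] q_used=0 → run D
t=4: queue=[D,H,C,F] q_used=1 → run D
t=5: queue=[D,H,C,F,G] q_used=2 → run D
t=6: queue=[H,C,F,G,D] q_used=0 → run H
t=7: queue=[H,C,F,G,D] q_used=1 → run H
t=8: queue=[H,C,F,G,D] q_used=2 → run H
t=9: queue=[C,F,G,D,H] q_used=0 → run C
t=10: queue=[F,G,D,H] q_used=0 → run F
t=11: queue=[F,G,D,H] q_used=1 → run F
t=12: queue=[F,G,D,H] q_used=2 → run F
t=13: queue=[G,D,H,F] q_used=0 → run G
t=14: queue=[G,D,H,F] q_used=1 → run G
t=15: queue=[G,D,H,F] q_used=2 → run G
t=16: queue=[D,H,F] q_used=0 → run D
t=17: queue=[H,F] q_used=0 → run H
t=18: queue=[H,F] q_used=1 → run H
t=19: queue=[F] q_used=0 → run F
t=20: queue=[F] q_used=1 → run F
t=21: queue=[F] q_used=2 → run F
t=22: (idle)
t=23: (idle)
t=24: (idle)
t=25: (idle)
t=26: (idle)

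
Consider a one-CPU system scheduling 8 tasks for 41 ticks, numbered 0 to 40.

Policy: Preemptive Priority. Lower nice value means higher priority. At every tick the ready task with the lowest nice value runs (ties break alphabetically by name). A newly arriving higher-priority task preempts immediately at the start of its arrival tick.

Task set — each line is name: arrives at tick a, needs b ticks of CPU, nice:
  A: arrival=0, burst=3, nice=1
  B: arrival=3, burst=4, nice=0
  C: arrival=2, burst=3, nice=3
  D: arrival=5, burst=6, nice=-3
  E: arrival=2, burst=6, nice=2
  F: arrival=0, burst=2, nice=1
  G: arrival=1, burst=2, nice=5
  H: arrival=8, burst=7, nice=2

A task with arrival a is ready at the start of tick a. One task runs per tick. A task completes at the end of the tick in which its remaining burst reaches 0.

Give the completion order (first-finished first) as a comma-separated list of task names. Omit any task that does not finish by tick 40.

t=0: ready={A,F} → run A
t=1: ready={A,F,G} → run A
t=2: ready={A,C,E,F,G} → run A
t=3: ready={B,C,E,F,G} → run B
t=4: ready={B,C,E,F,G} → run B
t=5: ready={B,C,D,E,F,G} → run D
t=6: ready={B,C,D,E,F,G} → run D
t=7: ready={B,C,D,E,F,G} → run D
t=8: ready={B,C,D,E,F,G,H} → run D
t=9: ready={B,C,D,E,F,G,H} → run D
t=10: ready={B,C,D,E,F,G,H} → run D
t=11: ready={B,C,E,F,G,H} → run B
t=12: ready={B,C,E,F,G,H} → run B
t=13: ready={C,E,F,G,H} → run F
t=14: ready={C,E,F,G,H} → run F
t=15: ready={C,E,G,H} → run E
t=16: ready={C,E,G,H} → run E
t=17: ready={C,E,G,H} → run E
t=18: ready={C,E,G,H} → run E
t=19: ready={C,E,G,H} → run E
t=20: ready={C,E,G,H} → run E
t=21: ready={C,G,H} → run H
t=22: ready={C,G,H} → run H
t=23: ready={C,G,H} → run H
t=24: ready={C,G,H} → run H
t=25: ready={C,G,H} → run H
t=26: ready={C,G,H} → run H
t=27: ready={C,G,H} → run H
t=28: ready={C,G} → run C
t=29: ready={C,G} → run C
t=30: ready={C,G} → run C
t=31: ready={G} → run G
t=32: ready={G} → run G
t=33: (idle)
t=34: (idle)
t=35: (idle)
t=36: (idle)
t=37: (idle)
t=38: (idle)
t=39: (idle)
t=40: (idle)

completion order = A, D, B, F, E, H, C, G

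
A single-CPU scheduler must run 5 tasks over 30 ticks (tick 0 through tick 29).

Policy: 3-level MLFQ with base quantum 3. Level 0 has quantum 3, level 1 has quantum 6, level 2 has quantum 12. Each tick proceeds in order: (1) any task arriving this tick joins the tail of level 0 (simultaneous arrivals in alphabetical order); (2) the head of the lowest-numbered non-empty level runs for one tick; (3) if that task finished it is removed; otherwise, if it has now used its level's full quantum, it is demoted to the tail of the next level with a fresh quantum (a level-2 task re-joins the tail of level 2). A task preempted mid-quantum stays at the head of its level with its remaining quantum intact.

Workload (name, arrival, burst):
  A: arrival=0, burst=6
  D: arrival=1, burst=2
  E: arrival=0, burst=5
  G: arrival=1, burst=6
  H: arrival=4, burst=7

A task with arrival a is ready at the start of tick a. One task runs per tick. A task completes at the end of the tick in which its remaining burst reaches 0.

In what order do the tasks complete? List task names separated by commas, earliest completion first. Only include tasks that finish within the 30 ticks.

t=0: L0/L1/L2 = AE/-/- → run A
t=1: L0/L1/L2 = AEDG/-/- → run A
t=2: L0/L1/L2 = AEDG/-/- → run A
t=3: L0/L1/L2 = EDG/A/- → run E
t=4: L0/L1/L2 = EDGH/A/- → run E
t=5: L0/L1/L2 = EDGH/A/- → run E
t=6: L0/L1/L2 = DGH/AE/- → run D
t=7: L0/L1/L2 = DGH/AE/- → run D
t=8: L0/L1/L2 = GH/AE/- → run G
t=9: L0/L1/L2 = GH/AE/- → run G
t=10: L0/L1/L2 = GH/AE/- → run G
t=11: L0/L1/L2 = H/AEG/- → run H
t=12: L0/L1/L2 = H/AEG/- → run H
t=13: L0/L1/L2 = H/AEG/- → run H
t=14: L0/L1/L2 = -/AEGH/- → run A
t=15: L0/L1/L2 = -/AEGH/- → run A
t=16: L0/L1/L2 = -/AEGH/- → run A
t=17: L0/L1/L2 = -/EGH/- → run E
t=18: L0/L1/L2 = -/EGH/- → run E
t=19: L0/L1/L2 = -/GH/- → run G
t=20: L0/L1/L2 = -/GH/- → run G
t=21: L0/L1/L2 = -/GH/- → run G
t=22: L0/L1/L2 = -/H/- → run H
t=23: L0/L1/L2 = -/H/- → run H
t=24: L0/L1/L2 = -/H/- → run H
t=25: L0/L1/L2 = -/H/- → run H
t=26: (idle)
t=27: (idle)
t=28: (idle)
t=29: (idle)

completion order = D, A, E, G, H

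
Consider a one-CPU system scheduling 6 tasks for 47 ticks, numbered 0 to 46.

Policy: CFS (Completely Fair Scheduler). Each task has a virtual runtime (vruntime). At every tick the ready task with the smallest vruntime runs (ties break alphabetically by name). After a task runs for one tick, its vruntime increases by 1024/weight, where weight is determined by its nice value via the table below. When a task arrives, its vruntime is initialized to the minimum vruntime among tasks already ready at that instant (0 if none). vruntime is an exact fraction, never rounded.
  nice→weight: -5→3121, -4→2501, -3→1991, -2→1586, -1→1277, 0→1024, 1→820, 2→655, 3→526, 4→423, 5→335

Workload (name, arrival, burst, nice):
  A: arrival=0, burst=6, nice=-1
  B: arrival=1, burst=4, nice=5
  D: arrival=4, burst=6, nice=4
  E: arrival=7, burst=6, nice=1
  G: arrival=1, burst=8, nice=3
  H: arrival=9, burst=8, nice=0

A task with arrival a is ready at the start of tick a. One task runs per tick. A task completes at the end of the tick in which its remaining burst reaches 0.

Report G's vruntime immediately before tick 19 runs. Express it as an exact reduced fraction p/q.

t=0: vr[A=0] → run A
t=1: vr[A=1024/1277 B=1024/1277 G=1024/1277] → run A
t=2: vr[A=2048/1277 B=1024/1277 G=1024/1277] → run B
t=3: vr[A=2048/1277 B=1650688/427795 G=1024/1277] → run G
t=4: vr[A=2048/1277 B=1650688/427795 D=2048/1277 G=923136/335851] → run A
t=5: vr[A=3072/1277 B=1650688/427795 D=2048/1277 G=923136/335851] → run D
t=6: vr[A=3072/1277 B=1650688/427795 D=2173952/540171 G=923136/335851] → run A
t=7: vr[A=4096/1277 B=1650688/427795 D=2173952/540171 E=923136/335851 G=923136/335851] → run E
t=8: vr[A=4096/1277 B=1650688/427795 D=2173952/540171 E=275220736/68849455 G=923136/335851] → run G
t=9: vr[A=4096/1277 B=1650688/427795 D=2173952/540171 E=275220736/68849455 G=1576960/335851 H=4096/1277] → run A
t=10: vr[A=5120/1277 B=1650688/427795 D=2173952/540171 E=275220736/68849455 G=1576960/335851 H=4096/1277] → run H
t=11: vr[A=5120/1277 B=1650688/427795 D=2173952/540171 E=275220736/68849455 G=1576960/335851 H=5373/1277] → run B
t=12: vr[A=5120/1277 B=2958336/427795 D=2173952/540171 E=275220736/68849455 G=1576960/335851 H=5373/1277] → run E
t=13: vr[A=5120/1277 B=2958336/427795 D=2173952/540171 E=361198592/68849455 G=1576960/335851 H=5373/1277] → run A
t=14: vr[B=2958336/427795 D=2173952/540171 E=361198592/68849455 G=1576960/335851 H=5373/1277] → run D
t=15: vr[B=2958336/427795 D=3481600/540171 E=361198592/68849455 G=1576960/335851 H=5373/1277] → run H
t=16: vr[B=2958336/427795 D=3481600/540171 E=361198592/68849455 G=1576960/335851 H=6650/1277] → run G
t=17: vr[B=2958336/427795 D=3481600/540171 E=361198592/68849455 G=2230784/335851 H=6650/1277] → run H
t=18: vr[B=2958336/427795 D=3481600/540171 E=361198592/68849455 G=2230784/335851 H=7927/1277] → run E
t=19: vr[B=2958336/427795 D=3481600/540171 E=447176448/68849455 G=2230784/335851 H=7927/1277] → run H
t=20: vr[B=2958336/427795 D=3481600/540171 E=447176448/68849455 G=2230784/335851 H=9204/1277] → run D
t=21: vr[B=2958336/427795 D=1596416/180057 E=447176448/68849455 G=2230784/335851 H=9204/1277] → run E
t=22: vr[B=2958336/427795 D=1596416/180057 E=533154304/68849455 G=2230784/335851 H=9204/1277] → run G
t=23: vr[B=2958336/427795 D=1596416/180057 E=533154304/68849455 G=2884608/335851 H=9204/1277] → run B
t=24: vr[B=4265984/427795 D=1596416/180057 E=533154304/68849455 G=2884608/335851 H=9204/1277] → run H
t=25: vr[B=4265984/427795 D=1596416/180057 E=533154304/68849455 G=2884608/335851 H=10481/1277] → run E
t=26: vr[B=4265984/427795 D=1596416/180057 E=123826432/13769891 G=2884608/335851 H=10481/1277] → run H
t=27: vr[B=4265984/427795 D=1596416/180057 E=123826432/13769891 G=2884608/335851 H=11758/1277] → run G
t=28: vr[B=4265984/427795 D=1596416/180057 E=123826432/13769891 G=3538432/335851 H=11758/1277] → run D
t=29: vr[B=4265984/427795 D=6096896/540171 E=123826432/13769891 G=3538432/335851 H=11758/1277] → run E
t=30: vr[B=4265984/427795 D=6096896/540171 G=3538432/335851 H=11758/1277] → run H
t=31: vr[B=4265984/427795 D=6096896/540171 G=3538432/335851 H=13035/1277] → run B
t=32: vr[D=6096896/540171 G=3538432/335851 H=13035/1277] → run H
t=33: vr[D=6096896/540171 G=3538432/335851] → run G
t=34: vr[D=6096896/540171 G=4192256/335851] → run D
t=35: vr[D=7404544/540171 G=4192256/335851] → run G
t=36: vr[D=7404544/540171 G=4846080/335851] → run D
t=37: vr[G=4846080/335851] → run G
t=38: (idle)
t=39: (idle)
t=40: (idle)
t=41: (idle)
t=42: (idle)
t=43: (idle)
t=44: (idle)
t=45: (idle)
t=46: (idle)

vruntime(G, start of tick 19) = 2230784/335851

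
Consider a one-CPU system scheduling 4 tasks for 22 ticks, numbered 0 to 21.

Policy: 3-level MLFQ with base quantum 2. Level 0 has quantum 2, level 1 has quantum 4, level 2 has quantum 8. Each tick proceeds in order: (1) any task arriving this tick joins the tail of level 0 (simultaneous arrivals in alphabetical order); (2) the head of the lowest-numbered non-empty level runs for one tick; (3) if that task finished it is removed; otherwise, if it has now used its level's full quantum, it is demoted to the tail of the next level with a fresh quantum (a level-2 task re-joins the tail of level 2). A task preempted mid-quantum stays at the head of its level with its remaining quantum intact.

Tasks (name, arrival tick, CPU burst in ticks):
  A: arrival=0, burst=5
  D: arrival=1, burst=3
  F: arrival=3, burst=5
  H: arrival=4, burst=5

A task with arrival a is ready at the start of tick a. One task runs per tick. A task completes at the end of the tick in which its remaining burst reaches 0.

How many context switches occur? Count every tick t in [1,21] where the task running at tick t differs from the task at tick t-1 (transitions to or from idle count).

t=0: L0/L1/L2 = A/-/- → run A
t=1: L0/L1/L2 = AD/-/- → run A
t=2: L0/L1/L2 = D/A/- → run D
t=3: L0/L1/L2 = DF/A/- → run D
t=4: L0/L1/L2 = FH/AD/- → run F
t=5: L0/L1/L2 = FH/AD/- → run F
t=6: L0/L1/L2 = H/ADF/- → run H
t=7: L0/L1/L2 = H/ADF/- → run H
t=8: L0/L1/L2 = -/ADFH/- → run A
t=9: L0/L1/L2 = -/ADFH/- → run A
t=10: L0/L1/L2 = -/ADFH/- → run A
t=11: L0/L1/L2 = -/DFH/- → run D
t=12: L0/L1/L2 = -/FH/- → run F
t=13: L0/L1/L2 = -/FH/- → run F
t=14: L0/L1/L2 = -/FH/- → run F
t=15: L0/L1/L2 = -/H/- → run H
t=16: L0/L1/L2 = -/H/- → run H
t=17: L0/L1/L2 = -/H/- → run H
t=18: (idle)
t=19: (idle)
t=20: (idle)
t=21: (idle)

context switches = 8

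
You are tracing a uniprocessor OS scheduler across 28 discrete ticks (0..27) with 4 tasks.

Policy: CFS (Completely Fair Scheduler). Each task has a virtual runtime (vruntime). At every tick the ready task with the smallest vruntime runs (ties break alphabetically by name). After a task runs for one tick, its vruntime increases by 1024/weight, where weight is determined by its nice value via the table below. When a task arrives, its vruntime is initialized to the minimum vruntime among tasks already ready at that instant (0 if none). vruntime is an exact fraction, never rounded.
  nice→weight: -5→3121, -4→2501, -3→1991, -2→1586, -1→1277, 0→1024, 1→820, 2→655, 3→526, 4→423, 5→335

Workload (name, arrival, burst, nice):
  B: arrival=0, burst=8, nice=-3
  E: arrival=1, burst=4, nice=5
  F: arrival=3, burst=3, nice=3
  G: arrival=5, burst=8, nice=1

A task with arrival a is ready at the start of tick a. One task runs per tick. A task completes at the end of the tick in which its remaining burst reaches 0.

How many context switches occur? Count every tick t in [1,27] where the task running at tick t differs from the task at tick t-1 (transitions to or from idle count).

context switches = 19

t=0: vr[B=0] → run B
t=1: vr[B=1024/1991 E=1024/1991] → run B
t=2: vr[B=2048/1991 E=1024/1991] → run E
t=3: vr[B=2048/1991 E=2381824/666985 F=2048/1991] → run B
t=4: vr[B=3072/1991 E=2381824/666985 F=2048/1991] → run F
t=5: vr[B=3072/1991 E=2381824/666985 F=1558016/523633 G=3072/1991] → run B
t=6: vr[B=4096/1991 E=2381824/666985 F=1558016/523633 G=3072/1991] → run G
t=7: vr[B=4096/1991 E=2381824/666985 F=1558016/523633 G=1139456/408155] → run B
t=8: vr[B=5120/1991 E=2381824/666985 F=1558016/523633 G=1139456/408155] → run B
t=9: vr[B=6144/1991 E=2381824/666985 F=1558016/523633 G=1139456/408155] → run G
t=10: vr[B=6144/1991 E=2381824/666985 F=1558016/523633 G=1649152/408155] → run F
t=11: vr[B=6144/1991 E=2381824/666985 F=2577408/523633 G=1649152/408155] → run B
t=12: vr[B=7168/1991 E=2381824/666985 F=2577408/523633 G=1649152/408155] → run E
t=13: vr[B=7168/1991 E=4420608/666985 F=2577408/523633 G=1649152/408155] → run B
t=14: vr[E=4420608/666985 F=2577408/523633 G=1649152/408155] → run G
t=15: vr[E=4420608/666985 F=2577408/523633 G=2158848/408155] → run F
t=16: vr[E=4420608/666985 G=2158848/408155] → run G
t=17: vr[E=4420608/666985 G=2668544/408155] → run G
t=18: vr[E=4420608/666985 G=635648/81631] → run E
t=19: vr[E=6459392/666985 G=635648/81631] → run G
t=20: vr[E=6459392/666985 G=3687936/408155] → run G
t=21: vr[E=6459392/666985 G=4197632/408155] → run E
t=22: vr[G=4197632/408155] → run G
t=23: (idle)
t=24: (idle)
t=25: (idle)
t=26: (idle)
t=27: (idle)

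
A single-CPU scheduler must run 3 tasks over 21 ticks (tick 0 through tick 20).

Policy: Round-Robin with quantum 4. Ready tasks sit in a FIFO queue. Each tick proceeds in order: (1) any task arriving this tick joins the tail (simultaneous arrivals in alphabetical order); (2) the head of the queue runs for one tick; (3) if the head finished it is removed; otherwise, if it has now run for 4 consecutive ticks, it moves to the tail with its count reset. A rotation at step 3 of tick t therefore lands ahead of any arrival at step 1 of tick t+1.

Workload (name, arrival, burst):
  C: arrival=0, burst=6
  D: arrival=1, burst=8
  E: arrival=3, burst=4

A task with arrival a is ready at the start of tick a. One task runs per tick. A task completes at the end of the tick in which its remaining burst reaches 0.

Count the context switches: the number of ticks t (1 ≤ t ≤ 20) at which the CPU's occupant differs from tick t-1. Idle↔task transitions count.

context switches = 5

t=0: queue=[C] q_used=0 → run C
t=1: queue=[C,D] q_used=1 → run C
t=2: queue=[C,D] q_used=2 → run C
t=3: queue=[C,D,E] q_used=3 → run C
t=4: queue=[D,E,C] q_used=0 → run D
t=5: queue=[D,E,C] q_used=1 → run D
t=6: queue=[D,E,C] q_used=2 → run D
t=7: queue=[D,E,C] q_used=3 → run D
t=8: queue=[E,C,D] q_used=0 → run E
t=9: queue=[E,C,D] q_used=1 → run E
t=10: queue=[E,C,D] q_used=2 → run E
t=11: queue=[E,C,D] q_used=3 → run E
t=12: queue=[C,D] q_used=0 → run C
t=13: queue=[C,D] q_used=1 → run C
t=14: queue=[D] q_used=0 → run D
t=15: queue=[D] q_used=1 → run D
t=16: queue=[D] q_used=2 → run D
t=17: queue=[D] q_used=3 → run D
t=18: (idle)
t=19: (idle)
t=20: (idle)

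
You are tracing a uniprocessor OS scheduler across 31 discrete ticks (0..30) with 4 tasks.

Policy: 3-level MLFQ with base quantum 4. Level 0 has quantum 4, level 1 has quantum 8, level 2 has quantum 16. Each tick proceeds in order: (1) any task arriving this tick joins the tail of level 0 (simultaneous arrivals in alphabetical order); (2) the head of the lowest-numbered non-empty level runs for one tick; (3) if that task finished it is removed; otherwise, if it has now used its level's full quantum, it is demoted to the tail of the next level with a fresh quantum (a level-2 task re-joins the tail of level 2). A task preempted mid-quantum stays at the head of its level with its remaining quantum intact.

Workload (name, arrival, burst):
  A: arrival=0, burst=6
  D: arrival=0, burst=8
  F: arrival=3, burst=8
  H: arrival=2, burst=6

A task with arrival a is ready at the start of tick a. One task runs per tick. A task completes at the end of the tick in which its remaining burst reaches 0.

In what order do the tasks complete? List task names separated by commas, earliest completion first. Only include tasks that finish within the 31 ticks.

t=0: L0/L1/L2 = AD/-/- → run A
t=1: L0/L1/L2 = AD/-/- → run A
t=2: L0/L1/L2 = ADH/-/- → run A
t=3: L0/L1/L2 = ADHF/-/- → run A
t=4: L0/L1/L2 = DHF/A/- → run D
t=5: L0/L1/L2 = DHF/A/- → run D
t=6: L0/L1/L2 = DHF/A/- → run D
t=7: L0/L1/L2 = DHF/A/- → run D
t=8: L0/L1/L2 = HF/AD/- → run H
t=9: L0/L1/L2 = HF/AD/- → run H
t=10: L0/L1/L2 = HF/AD/- → run H
t=11: L0/L1/L2 = HF/AD/- → run H
t=12: L0/L1/L2 = F/ADH/- → run F
t=13: L0/L1/L2 = F/ADH/- → run F
t=14: L0/L1/L2 = F/ADH/- → run F
t=15: L0/L1/L2 = F/ADH/- → run F
t=16: L0/L1/L2 = -/ADHF/- → run A
t=17: L0/L1/L2 = -/ADHF/- → run A
t=18: L0/L1/L2 = -/DHF/- → run D
t=19: L0/L1/L2 = -/DHF/- → run D
t=20: L0/L1/L2 = -/DHF/- → run D
t=21: L0/L1/L2 = -/DHF/- → run D
t=22: L0/L1/L2 = -/HF/- → run H
t=23: L0/L1/L2 = -/HF/- → run H
t=24: L0/L1/L2 = -/F/- → run F
t=25: L0/L1/L2 = -/F/- → run F
t=26: L0/L1/L2 = -/F/- → run F
t=27: L0/L1/L2 = -/F/- → run F
t=28: (idle)
t=29: (idle)
t=30: (idle)

completion order = A, D, H, F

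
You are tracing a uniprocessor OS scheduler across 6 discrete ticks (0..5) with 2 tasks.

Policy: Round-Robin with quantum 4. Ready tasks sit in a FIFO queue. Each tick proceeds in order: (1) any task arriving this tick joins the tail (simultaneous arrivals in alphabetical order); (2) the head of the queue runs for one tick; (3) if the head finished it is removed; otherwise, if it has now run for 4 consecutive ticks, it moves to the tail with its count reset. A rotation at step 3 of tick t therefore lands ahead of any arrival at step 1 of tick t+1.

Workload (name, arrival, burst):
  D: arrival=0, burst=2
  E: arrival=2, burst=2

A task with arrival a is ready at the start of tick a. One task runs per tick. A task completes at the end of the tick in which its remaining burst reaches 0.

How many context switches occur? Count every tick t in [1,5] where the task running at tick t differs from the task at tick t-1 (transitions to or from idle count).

t=0: queue=[D] q_used=0 → run D
t=1: queue=[D] q_used=1 → run D
t=2: queue=[E] q_used=0 → run E
t=3: queue=[E] q_used=1 → run E
t=4: (idle)
t=5: (idle)

context switches = 2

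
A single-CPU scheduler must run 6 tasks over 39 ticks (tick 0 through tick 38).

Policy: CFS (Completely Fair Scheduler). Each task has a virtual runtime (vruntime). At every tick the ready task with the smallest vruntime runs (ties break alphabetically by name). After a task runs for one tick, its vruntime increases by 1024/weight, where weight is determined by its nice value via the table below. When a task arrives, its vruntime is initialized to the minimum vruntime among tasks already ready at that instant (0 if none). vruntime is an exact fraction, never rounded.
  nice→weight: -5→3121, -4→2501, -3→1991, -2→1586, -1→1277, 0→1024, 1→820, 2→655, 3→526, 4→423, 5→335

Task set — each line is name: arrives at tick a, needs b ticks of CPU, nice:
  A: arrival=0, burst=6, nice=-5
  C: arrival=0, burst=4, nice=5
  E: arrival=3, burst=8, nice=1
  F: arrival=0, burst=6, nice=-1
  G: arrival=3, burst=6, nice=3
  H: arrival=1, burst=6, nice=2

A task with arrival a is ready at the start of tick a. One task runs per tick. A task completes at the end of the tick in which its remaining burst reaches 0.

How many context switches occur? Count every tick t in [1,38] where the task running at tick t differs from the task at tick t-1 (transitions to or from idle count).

t=0: vr[A=0 C=0 F=0] → run A
t=1: vr[A=1024/3121 C=0 F=0 H=0] → run C
t=2: vr[A=1024/3121 C=1024/335 F=0 H=0] → run F
t=3: vr[A=1024/3121 C=1024/335 E=0 F=1024/1277 G=0 H=0] → run E
t=4: vr[A=1024/3121 C=1024/335 E=256/205 F=1024/1277 G=0 H=0] → run G
t=5: vr[A=1024/3121 C=1024/335 E=256/205 F=1024/1277 G=512/263 H=0] → run H
t=6: vr[A=1024/3121 C=1024/335 E=256/205 F=1024/1277 G=512/263 H=1024/655] → run A
t=7: vr[A=2048/3121 C=1024/335 E=256/205 F=1024/1277 G=512/263 H=1024/655] → run A
t=8: vr[A=3072/3121 C=1024/335 E=256/205 F=1024/1277 G=512/263 H=1024/655] → run F
t=9: vr[A=3072/3121 C=1024/335 E=256/205 F=2048/1277 G=512/263 H=1024/655] → run A
t=10: vr[A=4096/3121 C=1024/335 E=256/205 F=2048/1277 G=512/263 H=1024/655] → run E
t=11: vr[A=4096/3121 C=1024/335 E=512/205 F=2048/1277 G=512/263 H=1024/655] → run A
t=12: vr[A=5120/3121 C=1024/335 E=512/205 F=2048/1277 G=512/263 H=1024/655] → run H
t=13: vr[A=5120/3121 C=1024/335 E=512/205 F=2048/1277 G=512/263 H=2048/655] → run F
t=14: vr[A=5120/3121 C=1024/335 E=512/205 F=3072/1277 G=512/263 H=2048/655] → run A
t=15: vr[C=1024/335 E=512/205 F=3072/1277 G=512/263 H=2048/655] → run G
t=16: vr[C=1024/335 E=512/205 F=3072/1277 G=1024/263 H=2048/655] → run F
t=17: vr[C=1024/335 E=512/205 F=4096/1277 G=1024/263 H=2048/655] → run E
t=18: vr[C=1024/335 E=768/205 F=4096/1277 G=1024/263 H=2048/655] → run C
t=19: vr[C=2048/335 E=768/205 F=4096/1277 G=1024/263 H=2048/655] → run H
t=20: vr[C=2048/335 E=768/205 F=4096/1277 G=1024/263 H=3072/655] → run F
t=21: vr[C=2048/335 E=768/205 F=5120/1277 G=1024/263 H=3072/655] → run E
t=22: vr[C=2048/335 E=1024/205 F=5120/1277 G=1024/263 H=3072/655] → run G
t=23: vr[C=2048/335 E=1024/205 F=5120/1277 G=1536/263 H=3072/655] → run F
t=24: vr[C=2048/335 E=1024/205 G=1536/263 H=3072/655] → run H
t=25: vr[C=2048/335 E=1024/205 G=1536/263 H=4096/655] → run E
t=26: vr[C=2048/335 E=256/41 G=1536/263 H=4096/655] → run G
t=27: vr[C=2048/335 E=256/41 G=2048/263 H=4096/655] → run C
t=28: vr[C=3072/335 E=256/41 G=2048/263 H=4096/655] → run E
t=29: vr[C=3072/335 E=1536/205 G=2048/263 H=4096/655] → run H
t=30: vr[C=3072/335 E=1536/205 G=2048/263 H=1024/131] → run E
t=31: vr[C=3072/335 E=1792/205 G=2048/263 H=1024/131] → run G
t=32: vr[C=3072/335 E=1792/205 G=2560/263 H=1024/131] → run H
t=33: vr[C=3072/335 E=1792/205 G=2560/263] → run E
t=34: vr[C=3072/335 G=2560/263] → run C
t=35: vr[G=2560/263] → run G
t=36: (idle)
t=37: (idle)
t=38: (idle)

context switches = 35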